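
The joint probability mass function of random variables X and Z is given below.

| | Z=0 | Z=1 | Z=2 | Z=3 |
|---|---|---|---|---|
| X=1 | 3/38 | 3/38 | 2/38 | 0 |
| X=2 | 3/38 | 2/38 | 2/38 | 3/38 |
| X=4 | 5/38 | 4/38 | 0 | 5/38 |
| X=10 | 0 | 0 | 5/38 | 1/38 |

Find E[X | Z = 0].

P(Z = 0) = 11/38.
Σ X·P over the event = 1·(3/38) + 2·(3/38) + 4·(5/38) = 29/38.
E[X | Z = 0] = (29/38) / (11/38) = 29/11.

29/11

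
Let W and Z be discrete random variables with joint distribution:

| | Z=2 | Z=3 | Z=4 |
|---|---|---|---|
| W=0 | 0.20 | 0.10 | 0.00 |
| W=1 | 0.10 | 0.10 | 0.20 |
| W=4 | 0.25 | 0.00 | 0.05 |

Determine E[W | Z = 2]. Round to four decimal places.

P(Z = 2) = 0.55.
Σ W·P over the event = 0·(0.20) + 1·(0.10) + 4·(0.25) = 1.10.
E[W | Z = 2] = (1.10) / (0.55) = 2.0000.

2.0000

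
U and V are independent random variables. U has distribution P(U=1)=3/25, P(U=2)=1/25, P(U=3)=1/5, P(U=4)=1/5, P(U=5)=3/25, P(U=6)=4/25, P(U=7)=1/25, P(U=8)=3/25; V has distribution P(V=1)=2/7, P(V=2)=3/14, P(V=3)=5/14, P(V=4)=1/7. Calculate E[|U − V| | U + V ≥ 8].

462/127

P(U + V ≥ 8) = 127/350.
Summing |U−V|·P(x,y) over outcomes with U + V ≥ 8 gives 33/25.
E[|U − V| | U + V ≥ 8] = (33/25) / (127/350) = 462/127.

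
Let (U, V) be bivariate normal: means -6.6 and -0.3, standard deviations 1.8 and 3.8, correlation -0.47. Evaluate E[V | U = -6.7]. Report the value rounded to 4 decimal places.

E[V | U=x] = μ_V + ρ(σ_V/σ_U)(x − μ_U) for jointly normal variables.
E[V | U=-6.7] = -0.3 + (-0.47)·(3.8/1.8)·(-6.7 − (-6.6)) = -0.3 + (-0.99222)·(-0.1) = -0.2008.

-0.2008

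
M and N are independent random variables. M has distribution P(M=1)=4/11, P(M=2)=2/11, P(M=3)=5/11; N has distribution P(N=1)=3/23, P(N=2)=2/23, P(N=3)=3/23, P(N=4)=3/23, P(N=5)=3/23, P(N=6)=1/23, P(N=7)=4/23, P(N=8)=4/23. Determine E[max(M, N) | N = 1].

P(N = 1) = 3/23.
Summing max(M,N)·P(x,y) over outcomes with N = 1 gives 3/11.
E[max(M, N) | N = 1] = (3/11) / (3/23) = 23/11.

23/11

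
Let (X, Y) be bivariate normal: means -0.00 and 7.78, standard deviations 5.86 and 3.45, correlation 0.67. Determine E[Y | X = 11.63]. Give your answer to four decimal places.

12.3675

For a bivariate normal, E[Y | X=x] = μ_Y + ρ·(σ_Y/σ_X)·(x − μ_X).
E[Y | X=11.63] = 7.78 + (0.67)·(3.45/5.86)·(11.63 − (-0.00)) = 7.78 + (0.39445)·(11.63) = 12.3675.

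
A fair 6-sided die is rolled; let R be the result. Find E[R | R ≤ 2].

Given R ≤ 2, R is equally likely to be any of {1, 2}.
E[R | R ≤ 2] = (1 + 2) / 2 = 3/2.

3/2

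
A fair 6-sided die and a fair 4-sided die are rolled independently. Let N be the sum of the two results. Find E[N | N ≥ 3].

P(N ≥ 3) = 23/24.
Σ over the event: 3·1/12 + 4·1/8 + 5·1/6 + 6·1/6 + 7·1/6 + 8·1/8 + 9·1/12 + 10·1/24 = 71/12.
E[N | N ≥ 3] = (71/12) / (23/24) = 142/23.

142/23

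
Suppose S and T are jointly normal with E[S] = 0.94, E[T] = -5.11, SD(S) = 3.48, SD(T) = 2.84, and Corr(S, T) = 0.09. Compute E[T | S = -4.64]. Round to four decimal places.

E[T | S=x] = μ_T + ρ(σ_T/σ_S)(x − μ_S) for jointly normal variables.
E[T | S=-4.64] = -5.11 + (0.09)·(2.84/3.48)·(-4.64 − (0.94)) = -5.11 + (0.073448)·(-5.58) = -5.5198.

-5.5198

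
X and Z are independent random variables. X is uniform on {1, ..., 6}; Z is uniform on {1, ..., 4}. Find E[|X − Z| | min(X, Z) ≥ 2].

23/15

P(min(X, Z) ≥ 2) = 5/8.
Summing |X−Z|·P(x,y) over outcomes with min(X, Z) ≥ 2 gives 23/24.
E[|X − Z| | min(X, Z) ≥ 2] = (23/24) / (5/8) = 23/15.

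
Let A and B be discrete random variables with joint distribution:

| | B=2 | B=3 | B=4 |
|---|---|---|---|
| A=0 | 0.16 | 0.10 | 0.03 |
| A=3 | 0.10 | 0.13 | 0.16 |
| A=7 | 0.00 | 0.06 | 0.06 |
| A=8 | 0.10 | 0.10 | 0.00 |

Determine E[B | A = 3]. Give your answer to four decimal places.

P(A = 3) = 0.39.
Σ B·P over the event = 2·(0.10) + 3·(0.13) + 4·(0.16) = 1.23.
E[B | A = 3] = (1.23) / (0.39) = 3.1538.

3.1538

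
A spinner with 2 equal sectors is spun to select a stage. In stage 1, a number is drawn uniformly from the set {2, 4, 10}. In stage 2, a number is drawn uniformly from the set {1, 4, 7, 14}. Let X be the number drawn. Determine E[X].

71/12

E[X | stage 1] = (2+4+10)/3 = 16/3.
E[X | stage 2] = (1+4+7+14)/4 = 13/2.
E[X] = (1/2)·(16/3) + (1/2)·(13/2) = 71/12.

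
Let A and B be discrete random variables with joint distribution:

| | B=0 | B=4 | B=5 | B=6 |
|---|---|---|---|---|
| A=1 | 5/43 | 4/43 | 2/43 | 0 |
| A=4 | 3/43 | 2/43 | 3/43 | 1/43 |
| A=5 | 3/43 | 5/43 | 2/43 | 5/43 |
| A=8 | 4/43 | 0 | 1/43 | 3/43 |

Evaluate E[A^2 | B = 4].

P(B = 4) = 11/43.
Σ A^2·P over the event = 1·(4/43) + 16·(2/43) + 25·(5/43) = 161/43.
E[A^2 | B = 4] = (161/43) / (11/43) = 161/11.

161/11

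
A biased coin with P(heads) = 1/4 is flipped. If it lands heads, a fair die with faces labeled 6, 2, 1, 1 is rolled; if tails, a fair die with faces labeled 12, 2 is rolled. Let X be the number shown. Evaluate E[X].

E[X | heads] = (6+2+1+1)/4 = 5/2.
E[X | tails] = (12+2)/2 = 7.
E[X] = (1/4)·(5/2) + (3/4)·(7) = 47/8.

47/8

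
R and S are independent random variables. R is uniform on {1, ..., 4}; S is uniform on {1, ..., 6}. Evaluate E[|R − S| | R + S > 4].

P(R + S > 4) = 3/4.
Summing |R−S|·P(x,y) over outcomes with R + S > 4 gives 19/12.
E[|R − S| | R + S > 4] = (19/12) / (3/4) = 19/9.

19/9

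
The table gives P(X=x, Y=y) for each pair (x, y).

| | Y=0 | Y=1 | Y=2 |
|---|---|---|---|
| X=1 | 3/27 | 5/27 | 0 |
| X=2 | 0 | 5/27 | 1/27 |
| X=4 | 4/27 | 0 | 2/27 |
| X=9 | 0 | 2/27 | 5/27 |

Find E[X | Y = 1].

P(Y = 1) = 4/9.
Summing X·P(X=x,Y=y) over the conditioning event gives 11/9.
E[X | Y = 1] = (11/9) / (4/9) = 11/4.

11/4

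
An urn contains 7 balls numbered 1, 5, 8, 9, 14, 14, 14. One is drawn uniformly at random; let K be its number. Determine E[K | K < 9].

14/3

P(K < 9) = 3/7.
Σ over the event: 1·1/7 + 5·1/7 + 8·1/7 = 2.
E[K | K < 9] = (2) / (3/7) = 14/3.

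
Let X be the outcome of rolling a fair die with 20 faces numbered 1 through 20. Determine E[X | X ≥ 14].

Given X ≥ 14, X is equally likely to be any of {14, 15, 16, 17, 18, 19, 20}.
E[X | X ≥ 14] = (14 + 15 + 16 + 17 + 18 + 19 + 20) / 7 = 17.

17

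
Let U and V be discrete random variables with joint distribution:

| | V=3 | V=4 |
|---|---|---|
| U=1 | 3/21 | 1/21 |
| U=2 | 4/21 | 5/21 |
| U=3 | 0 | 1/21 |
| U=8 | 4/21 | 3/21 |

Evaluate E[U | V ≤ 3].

P(V ≤ 3) = 11/21.
Σ U·P over the event = 1·(3/21) + 2·(4/21) + 8·(4/21) = 43/21.
E[U | V ≤ 3] = (43/21) / (11/21) = 43/11.

43/11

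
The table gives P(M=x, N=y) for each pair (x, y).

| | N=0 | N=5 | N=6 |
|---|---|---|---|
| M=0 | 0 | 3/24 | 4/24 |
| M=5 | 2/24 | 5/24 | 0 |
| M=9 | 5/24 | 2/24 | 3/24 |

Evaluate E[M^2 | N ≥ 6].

243/7

P(N ≥ 6) = 7/24.
Σ M^2·P over the event = 0·(4/24) + 81·(3/24) = 81/8.
E[M^2 | N ≥ 6] = (81/8) / (7/24) = 243/7.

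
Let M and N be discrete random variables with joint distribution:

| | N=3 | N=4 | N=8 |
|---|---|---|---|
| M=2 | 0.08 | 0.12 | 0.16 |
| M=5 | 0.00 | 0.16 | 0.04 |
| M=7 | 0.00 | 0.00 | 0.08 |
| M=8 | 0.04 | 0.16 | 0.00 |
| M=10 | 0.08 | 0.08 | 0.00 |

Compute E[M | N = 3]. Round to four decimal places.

6.4000

P(N = 3) = 0.20.
Σ M·P over the event = 2·(0.08) + 8·(0.04) + 10·(0.08) = 1.28.
E[M | N = 3] = (1.28) / (0.20) = 6.4000.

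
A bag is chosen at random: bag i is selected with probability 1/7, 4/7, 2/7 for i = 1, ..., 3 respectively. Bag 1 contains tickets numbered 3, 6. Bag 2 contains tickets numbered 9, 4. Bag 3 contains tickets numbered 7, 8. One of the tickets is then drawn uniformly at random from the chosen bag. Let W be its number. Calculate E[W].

13/2

E[W | bag 1] = (3+6)/2 = 9/2.
E[W | bag 2] = (9+4)/2 = 13/2.
E[W | bag 3] = (7+8)/2 = 15/2.
E[W] = (1/7)·(9/2) + (4/7)·(13/2) + (2/7)·(15/2) = 13/2.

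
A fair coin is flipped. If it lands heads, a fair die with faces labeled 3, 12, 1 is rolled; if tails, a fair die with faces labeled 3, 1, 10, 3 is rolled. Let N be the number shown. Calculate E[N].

E[N | heads] = (3+12+1)/3 = 16/3.
E[N | tails] = (3+1+10+3)/4 = 17/4.
E[N] = (1/2)·(16/3) + (1/2)·(17/4) = 115/24.

115/24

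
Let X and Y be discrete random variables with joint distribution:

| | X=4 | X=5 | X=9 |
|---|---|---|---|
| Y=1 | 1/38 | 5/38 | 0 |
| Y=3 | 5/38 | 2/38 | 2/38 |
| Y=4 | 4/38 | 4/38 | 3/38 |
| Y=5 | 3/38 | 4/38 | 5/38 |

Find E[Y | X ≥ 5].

P(X ≥ 5) = 25/38.
Summing Y·P(X=x,Y=y) over the conditioning event gives 45/19.
E[Y | X ≥ 5] = (45/19) / (25/38) = 18/5.

18/5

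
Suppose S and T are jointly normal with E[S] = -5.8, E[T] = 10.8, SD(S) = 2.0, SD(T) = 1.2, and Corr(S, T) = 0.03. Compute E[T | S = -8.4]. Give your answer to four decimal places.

10.7532

E[T | S=x] = μ_T + ρ(σ_T/σ_S)(x − μ_S) for jointly normal variables.
E[T | S=-8.4] = 10.8 + (0.03)·(1.2/2.0)·(-8.4 − (-5.8)) = 10.8 + (0.018)·(-2.6) = 10.7532.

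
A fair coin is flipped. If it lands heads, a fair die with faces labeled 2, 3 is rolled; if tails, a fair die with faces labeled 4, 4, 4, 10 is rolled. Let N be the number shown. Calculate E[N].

4

E[N | heads] = (2+3)/2 = 5/2.
E[N | tails] = (4+4+4+10)/4 = 11/2.
By the law of total expectation,
E[N] = (1/2)·(5/2) + (1/2)·(11/2) = 4.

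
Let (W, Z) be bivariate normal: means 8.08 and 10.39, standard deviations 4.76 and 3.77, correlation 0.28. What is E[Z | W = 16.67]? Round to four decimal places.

12.2950

The regression of Z on W has slope ρ·σ_Z/σ_W and passes through (μ_W, μ_Z).
E[Z | W=16.67] = 10.39 + (0.28)·(3.77/4.76)·(16.67 − (8.08)) = 10.39 + (0.221765)·(8.59) = 12.2950.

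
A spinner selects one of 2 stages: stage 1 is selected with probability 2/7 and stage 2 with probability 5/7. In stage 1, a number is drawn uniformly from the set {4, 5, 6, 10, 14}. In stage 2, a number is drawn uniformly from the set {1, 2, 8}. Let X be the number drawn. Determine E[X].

509/105

E[X | stage 1] = (4+5+6+10+14)/5 = 39/5.
E[X | stage 2] = (1+2+8)/3 = 11/3.
By the law of total expectation,
E[X] = (2/7)·(39/5) + (5/7)·(11/3) = 509/105.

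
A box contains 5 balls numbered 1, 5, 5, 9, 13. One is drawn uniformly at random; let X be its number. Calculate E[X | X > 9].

P(X > 9) = 1/5.
Σ over the event: 13·1/5 = 13/5.
E[X | X > 9] = (13/5) / (1/5) = 13.

13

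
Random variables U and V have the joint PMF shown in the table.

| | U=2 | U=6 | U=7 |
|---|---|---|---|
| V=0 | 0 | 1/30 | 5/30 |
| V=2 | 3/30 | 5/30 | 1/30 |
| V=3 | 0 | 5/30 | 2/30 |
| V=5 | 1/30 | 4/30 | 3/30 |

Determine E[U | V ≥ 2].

67/12

P(V ≥ 2) = 4/5.
Σ U·P over the event = 2·(3/30) + 2·(1/30) + 6·(5/30) + 6·(5/30) + 6·(4/30) + 7·(1/30) + 7·(2/30) + 7·(3/30) = 67/15.
E[U | V ≥ 2] = (67/15) / (4/5) = 67/12.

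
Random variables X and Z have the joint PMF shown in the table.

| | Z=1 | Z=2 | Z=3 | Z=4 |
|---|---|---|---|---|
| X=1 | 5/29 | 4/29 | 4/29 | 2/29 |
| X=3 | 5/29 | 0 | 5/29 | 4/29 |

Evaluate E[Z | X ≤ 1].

11/5

P(X ≤ 1) = 15/29.
Σ Z·P over the event = 1·(5/29) + 2·(4/29) + 3·(4/29) + 4·(2/29) = 33/29.
E[Z | X ≤ 1] = (33/29) / (15/29) = 11/5.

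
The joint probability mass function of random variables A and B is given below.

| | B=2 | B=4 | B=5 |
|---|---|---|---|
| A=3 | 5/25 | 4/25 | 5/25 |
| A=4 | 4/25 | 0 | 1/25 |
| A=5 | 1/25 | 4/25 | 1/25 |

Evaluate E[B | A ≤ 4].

P(A ≤ 4) = 19/25.
Σ B·P over the event = 2·(5/25) + 4·(4/25) + 5·(5/25) + 2·(4/25) + 5·(1/25) = 64/25.
E[B | A ≤ 4] = (64/25) / (19/25) = 64/19.

64/19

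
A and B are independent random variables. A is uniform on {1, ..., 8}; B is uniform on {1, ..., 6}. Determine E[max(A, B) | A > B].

P(A > B) = 9/16.
Summing max(A,B)·P(x,y) over outcomes with A > B gives 10/3.
E[max(A, B) | A > B] = (10/3) / (9/16) = 160/27.

160/27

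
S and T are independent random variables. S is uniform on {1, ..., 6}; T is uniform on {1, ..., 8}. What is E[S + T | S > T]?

7

P(S > T) = 5/16.
Summing (S+T)·P(x,y) over outcomes with S > T gives 35/16.
E[S + T | S > T] = (35/16) / (5/16) = 7.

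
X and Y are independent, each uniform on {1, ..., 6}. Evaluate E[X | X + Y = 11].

Outcomes with X + Y = 11: (5,6), (6,5), each with probability 1/36.
E[X | X + Y = 11] = (5 + 6) / 2 = 11/2.

11/2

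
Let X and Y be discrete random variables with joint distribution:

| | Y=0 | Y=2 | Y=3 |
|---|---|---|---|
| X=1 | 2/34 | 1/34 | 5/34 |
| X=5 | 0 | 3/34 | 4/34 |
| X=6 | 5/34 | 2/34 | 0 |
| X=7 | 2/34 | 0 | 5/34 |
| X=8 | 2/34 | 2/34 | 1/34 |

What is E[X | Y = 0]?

P(Y = 0) = 11/34.
Σ X·P over the event = 1·(2/34) + 6·(5/34) + 7·(2/34) + 8·(2/34) = 31/17.
E[X | Y = 0] = (31/17) / (11/34) = 62/11.

62/11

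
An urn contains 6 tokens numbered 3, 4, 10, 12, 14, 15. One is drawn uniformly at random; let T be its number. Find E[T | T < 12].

P(T < 12) = 1/2.
Σ over the event: 3·1/6 + 4·1/6 + 10·1/6 = 17/6.
E[T | T < 12] = (17/6) / (1/2) = 17/3.

17/3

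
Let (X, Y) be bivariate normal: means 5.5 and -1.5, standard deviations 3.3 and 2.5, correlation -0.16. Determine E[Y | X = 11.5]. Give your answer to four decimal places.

-2.2273

For a bivariate normal, E[Y | X=x] = μ_Y + ρ·(σ_Y/σ_X)·(x − μ_X).
E[Y | X=11.5] = -1.5 + (-0.16)·(2.5/3.3)·(11.5 − (5.5)) = -1.5 + (-0.12121)·(6) = -2.2273.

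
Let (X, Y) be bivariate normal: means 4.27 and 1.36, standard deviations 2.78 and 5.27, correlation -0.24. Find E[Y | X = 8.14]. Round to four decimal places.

For a bivariate normal, E[Y | X=x] = μ_Y + ρ·(σ_Y/σ_X)·(x − μ_X).
E[Y | X=8.14] = 1.36 + (-0.24)·(5.27/2.78)·(8.14 − (4.27)) = 1.36 + (-0.45496)·(3.87) = -0.4007.

-0.4007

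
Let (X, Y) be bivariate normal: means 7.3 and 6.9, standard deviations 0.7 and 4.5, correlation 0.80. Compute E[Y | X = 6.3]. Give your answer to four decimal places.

1.7571

The regression of Y on X has slope ρ·σ_Y/σ_X and passes through (μ_X, μ_Y).
E[Y | X=6.3] = 6.9 + (0.80)·(4.5/0.7)·(6.3 − (7.3)) = 6.9 + (5.1429)·(-1) = 1.7571.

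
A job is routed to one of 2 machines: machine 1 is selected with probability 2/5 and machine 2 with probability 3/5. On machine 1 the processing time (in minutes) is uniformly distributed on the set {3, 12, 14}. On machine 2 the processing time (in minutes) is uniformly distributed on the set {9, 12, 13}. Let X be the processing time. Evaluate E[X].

32/3

E[X | machine 1] = (3+12+14)/3 = 29/3.
E[X | machine 2] = (9+12+13)/3 = 34/3.
E[X] = (2/5)·(29/3) + (3/5)·(34/3) = 32/3.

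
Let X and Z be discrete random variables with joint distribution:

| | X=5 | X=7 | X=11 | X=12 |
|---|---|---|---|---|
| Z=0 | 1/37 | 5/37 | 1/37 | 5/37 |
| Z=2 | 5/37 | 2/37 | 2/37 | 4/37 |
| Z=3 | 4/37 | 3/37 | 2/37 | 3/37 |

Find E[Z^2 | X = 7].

7/2

P(X = 7) = 10/37.
Summing Z^2·P(X=x,Z=y) over the conditioning event gives 35/37.
E[Z^2 | X = 7] = (35/37) / (10/37) = 7/2.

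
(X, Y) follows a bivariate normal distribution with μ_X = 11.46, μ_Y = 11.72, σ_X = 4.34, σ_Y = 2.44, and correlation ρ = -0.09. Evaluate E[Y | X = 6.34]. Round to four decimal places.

11.9791

E[Y | X=x] = μ_Y + ρ(σ_Y/σ_X)(x − μ_X) for jointly normal variables.
E[Y | X=6.34] = 11.72 + (-0.09)·(2.44/4.34)·(6.34 − (11.46)) = 11.72 + (-0.050599)·(-5.12) = 11.9791.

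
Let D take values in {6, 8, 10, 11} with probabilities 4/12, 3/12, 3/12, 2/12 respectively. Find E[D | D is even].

39/5

P(D is even) = 5/6.
Σ over the event: 6·1/3 + 8·1/4 + 10·1/4 = 13/2.
E[D | D is even] = (13/2) / (5/6) = 39/5.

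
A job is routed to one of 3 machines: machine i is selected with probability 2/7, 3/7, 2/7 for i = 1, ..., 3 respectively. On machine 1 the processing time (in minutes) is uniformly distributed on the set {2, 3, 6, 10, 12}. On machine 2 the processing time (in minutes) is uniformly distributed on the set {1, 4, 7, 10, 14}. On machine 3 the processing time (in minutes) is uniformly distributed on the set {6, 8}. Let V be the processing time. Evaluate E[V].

E[V | machine 1] = (2+3+6+10+12)/5 = 33/5.
E[V | machine 2] = (1+4+7+10+14)/5 = 36/5.
E[V | machine 3] = (6+8)/2 = 7.
By the law of total expectation,
E[V] = (2/7)·(33/5) + (3/7)·(36/5) + (2/7)·(7) = 244/35.

244/35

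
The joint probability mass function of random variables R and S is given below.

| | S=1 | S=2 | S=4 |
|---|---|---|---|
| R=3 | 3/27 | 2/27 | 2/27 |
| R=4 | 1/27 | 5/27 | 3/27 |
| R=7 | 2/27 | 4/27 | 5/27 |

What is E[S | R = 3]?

15/7

P(R = 3) = 7/27.
Σ S·P over the event = 1·(3/27) + 2·(2/27) + 4·(2/27) = 5/9.
E[S | R = 3] = (5/9) / (7/27) = 15/7.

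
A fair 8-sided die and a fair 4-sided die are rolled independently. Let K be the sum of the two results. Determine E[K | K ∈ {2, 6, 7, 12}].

33/5

P(K ∈ {2, 6, 7, 12}) = 5/16.
Σ over the event: 2·1/32 + 6·1/8 + 7·1/8 + 12·1/32 = 33/16.
E[K | K ∈ {2, 6, 7, 12}] = (33/16) / (5/16) = 33/5.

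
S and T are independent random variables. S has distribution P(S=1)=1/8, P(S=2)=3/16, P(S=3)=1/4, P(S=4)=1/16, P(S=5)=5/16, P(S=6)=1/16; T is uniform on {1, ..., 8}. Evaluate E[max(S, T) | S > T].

172/39

P(S > T) = 39/128.
Summing max(S,T)·P(x,y) over outcomes with S > T gives 43/32.
E[max(S, T) | S > T] = (43/32) / (39/128) = 172/39.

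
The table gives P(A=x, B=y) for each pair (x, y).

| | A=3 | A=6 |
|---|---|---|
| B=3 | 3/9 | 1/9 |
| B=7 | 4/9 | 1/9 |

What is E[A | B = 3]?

15/4

P(B = 3) = 4/9.
Σ A·P over the event = 3·(3/9) + 6·(1/9) = 5/3.
E[A | B = 3] = (5/3) / (4/9) = 15/4.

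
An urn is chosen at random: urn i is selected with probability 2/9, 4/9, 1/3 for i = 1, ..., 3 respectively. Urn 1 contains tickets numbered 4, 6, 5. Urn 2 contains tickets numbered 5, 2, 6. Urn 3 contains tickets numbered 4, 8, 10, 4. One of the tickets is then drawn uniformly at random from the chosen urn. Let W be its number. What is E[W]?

E[W | urn 1] = (4+6+5)/3 = 5.
E[W | urn 2] = (5+2+6)/3 = 13/3.
E[W | urn 3] = (4+8+10+4)/4 = 13/2.
By the law of total expectation,
E[W] = (2/9)·(5) + (4/9)·(13/3) + (1/3)·(13/2) = 281/54.

281/54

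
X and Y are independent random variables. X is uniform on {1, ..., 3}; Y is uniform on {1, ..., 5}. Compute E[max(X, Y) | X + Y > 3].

P(X + Y > 3) = 4/5.
Summing max(X,Y)·P(x,y) over outcomes with X + Y > 3 gives 44/15.
E[max(X, Y) | X + Y > 3] = (44/15) / (4/5) = 11/3.

11/3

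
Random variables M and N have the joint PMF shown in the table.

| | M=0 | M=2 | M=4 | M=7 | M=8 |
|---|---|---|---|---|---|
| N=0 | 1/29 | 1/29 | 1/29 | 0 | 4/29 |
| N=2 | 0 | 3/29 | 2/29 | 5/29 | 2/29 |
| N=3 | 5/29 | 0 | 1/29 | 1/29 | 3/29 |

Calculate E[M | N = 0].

P(N = 0) = 7/29.
Σ M·P over the event = 0·(1/29) + 2·(1/29) + 4·(1/29) + 8·(4/29) = 38/29.
E[M | N = 0] = (38/29) / (7/29) = 38/7.

38/7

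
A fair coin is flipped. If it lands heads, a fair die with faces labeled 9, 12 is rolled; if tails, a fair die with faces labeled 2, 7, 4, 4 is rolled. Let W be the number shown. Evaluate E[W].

E[W | heads] = (9+12)/2 = 21/2.
E[W | tails] = (2+7+4+4)/4 = 17/4.
E[W] = (1/2)·(21/2) + (1/2)·(17/4) = 59/8.

59/8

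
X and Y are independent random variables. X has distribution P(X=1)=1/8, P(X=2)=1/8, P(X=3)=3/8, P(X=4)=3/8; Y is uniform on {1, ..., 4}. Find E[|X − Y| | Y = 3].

3/4

P(Y = 3) = 1/4.
Summing |X−Y|·P(x,y) over outcomes with Y = 3 gives 3/16.
E[|X − Y| | Y = 3] = (3/16) / (1/4) = 3/4.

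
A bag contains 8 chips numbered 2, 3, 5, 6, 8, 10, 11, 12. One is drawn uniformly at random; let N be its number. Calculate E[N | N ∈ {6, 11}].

P(N ∈ {6, 11}) = 1/4.
Σ over the event: 6·1/8 + 11·1/8 = 17/8.
E[N | N ∈ {6, 11}] = (17/8) / (1/4) = 17/2.

17/2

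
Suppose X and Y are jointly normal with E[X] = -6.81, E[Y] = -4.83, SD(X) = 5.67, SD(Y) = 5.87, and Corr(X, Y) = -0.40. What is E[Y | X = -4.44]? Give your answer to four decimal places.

-5.8114

The regression of Y on X has slope ρ·σ_Y/σ_X and passes through (μ_X, μ_Y).
E[Y | X=-4.44] = -4.83 + (-0.40)·(5.87/5.67)·(-4.44 − (-6.81)) = -4.83 + (-0.41411)·(2.37) = -5.8114.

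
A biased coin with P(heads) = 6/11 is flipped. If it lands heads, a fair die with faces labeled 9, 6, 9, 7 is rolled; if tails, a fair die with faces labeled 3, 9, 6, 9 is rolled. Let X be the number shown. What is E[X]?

321/44

E[X | heads] = (9+6+9+7)/4 = 31/4.
E[X | tails] = (3+9+6+9)/4 = 27/4.
By the law of total expectation,
E[X] = (6/11)·(31/4) + (5/11)·(27/4) = 321/44.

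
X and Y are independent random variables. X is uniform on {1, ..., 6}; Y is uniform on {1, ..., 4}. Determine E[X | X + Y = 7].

9/2

Outcomes with X + Y = 7: (3,4), (4,3), (5,2), (6,1), each with probability 1/24.
E[X | X + Y = 7] = (3 + 4 + 5 + 6) / 4 = 9/2.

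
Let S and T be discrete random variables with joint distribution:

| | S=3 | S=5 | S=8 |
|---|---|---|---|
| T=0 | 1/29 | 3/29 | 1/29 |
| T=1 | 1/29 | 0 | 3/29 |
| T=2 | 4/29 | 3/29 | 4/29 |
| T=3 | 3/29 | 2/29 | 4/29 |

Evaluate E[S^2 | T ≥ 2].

35

P(T ≥ 2) = 20/29.
Summing S^2·P(S=x,T=y) over the conditioning event gives 700/29.
E[S^2 | T ≥ 2] = (700/29) / (20/29) = 35.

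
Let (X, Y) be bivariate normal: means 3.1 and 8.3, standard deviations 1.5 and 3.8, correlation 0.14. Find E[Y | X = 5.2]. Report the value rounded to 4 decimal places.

The regression of Y on X has slope ρ·σ_Y/σ_X and passes through (μ_X, μ_Y).
E[Y | X=5.2] = 8.3 + (0.14)·(3.8/1.5)·(5.2 − (3.1)) = 8.3 + (0.35467)·(2.1) = 9.0448.

9.0448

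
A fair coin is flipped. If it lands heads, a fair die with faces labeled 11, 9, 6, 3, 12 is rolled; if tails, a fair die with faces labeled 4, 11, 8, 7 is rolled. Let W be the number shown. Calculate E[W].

E[W | heads] = (11+9+6+3+12)/5 = 41/5.
E[W | tails] = (4+11+8+7)/4 = 15/2.
E[W] = (1/2)·(41/5) + (1/2)·(15/2) = 157/20.

157/20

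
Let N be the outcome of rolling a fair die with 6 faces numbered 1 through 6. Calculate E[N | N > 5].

6

Given N > 5, N is equally likely to be any of {6}.
E[N | N > 5] = (6) / 1 = 6.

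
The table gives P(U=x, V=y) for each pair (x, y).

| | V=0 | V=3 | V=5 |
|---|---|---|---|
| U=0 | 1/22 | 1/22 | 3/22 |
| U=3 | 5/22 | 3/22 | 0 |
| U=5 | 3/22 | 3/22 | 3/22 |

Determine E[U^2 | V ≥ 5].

P(V ≥ 5) = 3/11.
Summing U^2·P(U=x,V=y) over the conditioning event gives 75/22.
E[U^2 | V ≥ 5] = (75/22) / (3/11) = 25/2.

25/2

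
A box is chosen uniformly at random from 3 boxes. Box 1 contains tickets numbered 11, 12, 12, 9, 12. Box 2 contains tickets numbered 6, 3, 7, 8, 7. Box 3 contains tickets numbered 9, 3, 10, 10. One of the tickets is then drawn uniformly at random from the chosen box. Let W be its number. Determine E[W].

E[W | box 1] = (11+12+12+9+12)/5 = 56/5.
E[W | box 2] = (6+3+7+8+7)/5 = 31/5.
E[W | box 3] = (9+3+10+10)/4 = 8.
By the law of total expectation,
E[W] = (1/3)·(56/5) + (1/3)·(31/5) + (1/3)·(8) = 127/15.

127/15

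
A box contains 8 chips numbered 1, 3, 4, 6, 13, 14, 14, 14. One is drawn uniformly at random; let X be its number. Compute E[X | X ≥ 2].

P(X ≥ 2) = 7/8.
Σ over the event: 3·1/8 + 4·1/8 + 6·1/8 + 13·1/8 + 14·3/8 = 17/2.
E[X | X ≥ 2] = (17/2) / (7/8) = 68/7.

68/7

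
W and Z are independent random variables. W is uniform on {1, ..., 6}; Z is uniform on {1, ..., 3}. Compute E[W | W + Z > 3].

59/15

P(W + Z > 3) = 5/6.
Summing W·P(x,y) over outcomes with W + Z > 3 gives 59/18.
E[W | W + Z > 3] = (59/18) / (5/6) = 59/15.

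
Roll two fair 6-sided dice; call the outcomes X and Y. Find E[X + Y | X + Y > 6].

26/3

P(X + Y > 6) = 7/12.
Summing (X+Y)·P(x,y) over outcomes with X + Y > 6 gives 91/18.
E[X + Y | X + Y > 6] = (91/18) / (7/12) = 26/3.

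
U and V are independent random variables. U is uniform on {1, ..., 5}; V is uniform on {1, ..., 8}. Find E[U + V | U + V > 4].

P(U + V > 4) = 17/20.
Summing (U+V)·P(x,y) over outcomes with U + V > 4 gives 7.
E[U + V | U + V > 4] = (7) / (17/20) = 140/17.

140/17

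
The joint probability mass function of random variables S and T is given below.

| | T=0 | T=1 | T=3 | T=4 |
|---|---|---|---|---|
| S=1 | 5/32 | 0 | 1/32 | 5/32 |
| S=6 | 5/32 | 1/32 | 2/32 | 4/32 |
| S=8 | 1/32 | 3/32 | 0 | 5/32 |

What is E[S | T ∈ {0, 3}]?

4

P(T ∈ {0, 3}) = 7/16.
Σ S·P over the event = 1·(5/32) + 1·(1/32) + 6·(5/32) + 6·(2/32) + 8·(1/32) = 7/4.
E[S | T ∈ {0, 3}] = (7/4) / (7/16) = 4.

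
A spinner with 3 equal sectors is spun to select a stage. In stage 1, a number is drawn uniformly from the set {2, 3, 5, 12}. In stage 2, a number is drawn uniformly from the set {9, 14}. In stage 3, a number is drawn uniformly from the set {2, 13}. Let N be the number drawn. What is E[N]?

E[N | stage 1] = (2+3+5+12)/4 = 11/2.
E[N | stage 2] = (9+14)/2 = 23/2.
E[N | stage 3] = (2+13)/2 = 15/2.
E[N] = (1/3)·(11/2) + (1/3)·(23/2) + (1/3)·(15/2) = 49/6.

49/6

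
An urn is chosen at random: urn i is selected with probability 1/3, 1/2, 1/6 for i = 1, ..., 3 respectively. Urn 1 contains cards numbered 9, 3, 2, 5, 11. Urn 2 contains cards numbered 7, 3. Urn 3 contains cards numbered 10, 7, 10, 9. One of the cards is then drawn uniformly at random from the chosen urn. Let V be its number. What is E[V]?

E[V | urn 1] = (9+3+2+5+11)/5 = 6.
E[V | urn 2] = (7+3)/2 = 5.
E[V | urn 3] = (10+7+10+9)/4 = 9.
E[V] = (1/3)·(6) + (1/2)·(5) + (1/6)·(9) = 6.

6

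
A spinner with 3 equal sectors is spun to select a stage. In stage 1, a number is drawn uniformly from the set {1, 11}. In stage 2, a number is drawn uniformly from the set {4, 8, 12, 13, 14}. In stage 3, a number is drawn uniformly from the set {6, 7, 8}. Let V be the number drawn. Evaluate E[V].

116/15

E[V | stage 1] = (1+11)/2 = 6.
E[V | stage 2] = (4+8+12+13+14)/5 = 51/5.
E[V | stage 3] = (6+7+8)/3 = 7.
E[V] = (1/3)·(6) + (1/3)·(51/5) + (1/3)·(7) = 116/15.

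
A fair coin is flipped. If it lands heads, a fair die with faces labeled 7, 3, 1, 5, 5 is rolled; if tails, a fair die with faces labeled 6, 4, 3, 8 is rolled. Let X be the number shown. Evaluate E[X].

E[X | heads] = (7+3+1+5+5)/5 = 21/5.
E[X | tails] = (6+4+3+8)/4 = 21/4.
E[X] = (1/2)·(21/5) + (1/2)·(21/4) = 189/40.

189/40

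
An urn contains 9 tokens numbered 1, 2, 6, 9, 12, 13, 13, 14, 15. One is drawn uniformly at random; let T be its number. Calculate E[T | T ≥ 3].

82/7

P(T ≥ 3) = 7/9.
Σ over the event: 6·1/9 + 9·1/9 + 12·1/9 + 13·2/9 + 14·1/9 + 15·1/9 = 82/9.
E[T | T ≥ 3] = (82/9) / (7/9) = 82/7.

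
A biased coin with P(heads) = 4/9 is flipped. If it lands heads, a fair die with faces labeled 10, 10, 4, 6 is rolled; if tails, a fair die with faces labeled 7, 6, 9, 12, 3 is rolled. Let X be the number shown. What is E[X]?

67/9

E[X | heads] = (10+10+4+6)/4 = 15/2.
E[X | tails] = (7+6+9+12+3)/5 = 37/5.
E[X] = (4/9)·(15/2) + (5/9)·(37/5) = 67/9.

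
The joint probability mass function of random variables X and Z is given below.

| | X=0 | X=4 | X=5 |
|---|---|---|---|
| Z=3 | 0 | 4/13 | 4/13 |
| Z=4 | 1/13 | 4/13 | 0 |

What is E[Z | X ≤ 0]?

P(X ≤ 0) = 1/13.
Σ Z·P over the event = 4·(1/13) = 4/13.
E[Z | X ≤ 0] = (4/13) / (1/13) = 4.

4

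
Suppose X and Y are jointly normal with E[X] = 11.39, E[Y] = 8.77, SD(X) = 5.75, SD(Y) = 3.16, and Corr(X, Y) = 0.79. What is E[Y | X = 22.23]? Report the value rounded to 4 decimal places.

For a bivariate normal, E[Y | X=x] = μ_Y + ρ·(σ_Y/σ_X)·(x − μ_X).
E[Y | X=22.23] = 8.77 + (0.79)·(3.16/5.75)·(22.23 − (11.39)) = 8.77 + (0.43416)·(10.84) = 13.4763.

13.4763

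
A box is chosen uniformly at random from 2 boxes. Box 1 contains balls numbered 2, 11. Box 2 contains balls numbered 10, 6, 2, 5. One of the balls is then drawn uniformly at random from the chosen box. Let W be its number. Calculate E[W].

49/8

E[W | box 1] = (2+11)/2 = 13/2.
E[W | box 2] = (10+6+2+5)/4 = 23/4.
By the law of total expectation,
E[W] = (1/2)·(13/2) + (1/2)·(23/4) = 49/8.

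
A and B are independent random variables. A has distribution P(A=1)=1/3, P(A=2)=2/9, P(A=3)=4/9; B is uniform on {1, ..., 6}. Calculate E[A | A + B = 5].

19/9

P(A + B = 5) = 1/6.
Summing A·P(x,y) over outcomes with A + B = 5 gives 19/54.
E[A | A + B = 5] = (19/54) / (1/6) = 19/9.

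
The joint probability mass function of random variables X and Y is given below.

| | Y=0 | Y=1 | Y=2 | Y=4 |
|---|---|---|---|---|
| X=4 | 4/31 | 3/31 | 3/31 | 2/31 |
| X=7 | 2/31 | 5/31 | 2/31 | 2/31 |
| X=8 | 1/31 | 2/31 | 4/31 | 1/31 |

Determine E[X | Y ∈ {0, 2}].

P(Y ∈ {0, 2}) = 16/31.
Σ X·P over the event = 4·(4/31) + 4·(3/31) + 7·(2/31) + 7·(2/31) + 8·(1/31) + 8·(4/31) = 96/31.
E[X | Y ∈ {0, 2}] = (96/31) / (16/31) = 6.

6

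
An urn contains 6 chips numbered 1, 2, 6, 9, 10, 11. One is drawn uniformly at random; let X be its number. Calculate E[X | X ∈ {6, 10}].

P(X ∈ {6, 10}) = 1/3.
Σ over the event: 6·1/6 + 10·1/6 = 8/3.
E[X | X ∈ {6, 10}] = (8/3) / (1/3) = 8.

8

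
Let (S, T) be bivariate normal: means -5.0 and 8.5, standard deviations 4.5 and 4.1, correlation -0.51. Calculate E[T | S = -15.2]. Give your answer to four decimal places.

13.2396

For a bivariate normal, E[T | S=x] = μ_T + ρ·(σ_T/σ_S)·(x − μ_S).
E[T | S=-15.2] = 8.5 + (-0.51)·(4.1/4.5)·(-15.2 − (-5.0)) = 8.5 + (-0.46467)·(-10.2) = 13.2396.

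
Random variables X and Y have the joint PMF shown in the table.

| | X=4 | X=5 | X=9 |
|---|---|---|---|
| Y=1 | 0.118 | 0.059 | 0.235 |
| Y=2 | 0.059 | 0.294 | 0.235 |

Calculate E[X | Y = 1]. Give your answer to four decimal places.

P(Y = 1) = 0.412.
Summing X·P(X=x,Y=y) over the conditioning event gives 2.882.
E[X | Y = 1] = (2.882) / (0.412) = 6.9951.

6.9951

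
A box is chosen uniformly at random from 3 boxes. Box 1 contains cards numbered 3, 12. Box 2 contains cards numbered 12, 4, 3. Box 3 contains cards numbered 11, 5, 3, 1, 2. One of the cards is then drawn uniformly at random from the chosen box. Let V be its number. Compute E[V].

E[V | box 1] = (3+12)/2 = 15/2.
E[V | box 2] = (12+4+3)/3 = 19/3.
E[V | box 3] = (11+5+3+1+2)/5 = 22/5.
E[V] = (1/3)·(15/2) + (1/3)·(19/3) + (1/3)·(22/5) = 547/90.

547/90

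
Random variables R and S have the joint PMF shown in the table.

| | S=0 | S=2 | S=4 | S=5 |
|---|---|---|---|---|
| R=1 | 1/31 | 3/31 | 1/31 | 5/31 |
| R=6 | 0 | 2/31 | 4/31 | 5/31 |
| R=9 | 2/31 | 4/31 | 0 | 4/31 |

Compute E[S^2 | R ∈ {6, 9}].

P(R ∈ {6, 9}) = 21/31.
Σ S^2·P over the event = 4·(2/31) + 16·(4/31) + 25·(5/31) + 0·(2/31) + 4·(4/31) + 25·(4/31) = 313/31.
E[S^2 | R ∈ {6, 9}] = (313/31) / (21/31) = 313/21.

313/21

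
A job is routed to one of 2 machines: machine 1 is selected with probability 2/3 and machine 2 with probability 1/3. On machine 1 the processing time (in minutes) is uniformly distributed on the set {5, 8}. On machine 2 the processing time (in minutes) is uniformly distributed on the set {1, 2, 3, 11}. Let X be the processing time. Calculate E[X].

E[X | machine 1] = (5+8)/2 = 13/2.
E[X | machine 2] = (1+2+3+11)/4 = 17/4.
By the law of total expectation,
E[X] = (2/3)·(13/2) + (1/3)·(17/4) = 23/4.

23/4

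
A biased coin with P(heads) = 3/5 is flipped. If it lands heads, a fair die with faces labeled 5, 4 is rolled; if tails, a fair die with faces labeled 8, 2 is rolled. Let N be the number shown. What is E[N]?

E[N | heads] = (5+4)/2 = 9/2.
E[N | tails] = (8+2)/2 = 5.
E[N] = (3/5)·(9/2) + (2/5)·(5) = 47/10.

47/10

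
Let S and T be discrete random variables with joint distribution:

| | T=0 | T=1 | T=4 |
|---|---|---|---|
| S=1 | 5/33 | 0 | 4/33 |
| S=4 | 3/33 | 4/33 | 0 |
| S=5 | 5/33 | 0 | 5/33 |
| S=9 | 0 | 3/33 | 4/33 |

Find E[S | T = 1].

P(T = 1) = 7/33.
Σ S·P over the event = 4·(4/33) + 9·(3/33) = 43/33.
E[S | T = 1] = (43/33) / (7/33) = 43/7.

43/7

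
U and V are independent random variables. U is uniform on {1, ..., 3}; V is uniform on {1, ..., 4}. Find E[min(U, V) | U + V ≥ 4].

P(U + V ≥ 4) = 3/4.
Summing min(U,V)·P(x,y) over outcomes with U + V ≥ 4 gives 17/12.
E[min(U, V) | U + V ≥ 4] = (17/12) / (3/4) = 17/9.

17/9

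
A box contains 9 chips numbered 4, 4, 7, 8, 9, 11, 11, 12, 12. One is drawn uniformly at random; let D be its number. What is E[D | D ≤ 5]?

P(D ≤ 5) = 2/9.
Σ over the event: 4·2/9 = 8/9.
E[D | D ≤ 5] = (8/9) / (2/9) = 4.

4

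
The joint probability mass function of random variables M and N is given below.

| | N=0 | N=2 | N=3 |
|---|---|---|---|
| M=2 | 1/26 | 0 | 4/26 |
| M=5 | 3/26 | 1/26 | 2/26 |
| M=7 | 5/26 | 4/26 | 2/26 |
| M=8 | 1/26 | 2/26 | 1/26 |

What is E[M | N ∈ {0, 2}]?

109/17

P(N ∈ {0, 2}) = 17/26.
Σ M·P over the event = 2·(1/26) + 5·(3/26) + 5·(1/26) + 7·(5/26) + 7·(4/26) + 8·(1/26) + 8·(2/26) = 109/26.
E[M | N ∈ {0, 2}] = (109/26) / (17/26) = 109/17.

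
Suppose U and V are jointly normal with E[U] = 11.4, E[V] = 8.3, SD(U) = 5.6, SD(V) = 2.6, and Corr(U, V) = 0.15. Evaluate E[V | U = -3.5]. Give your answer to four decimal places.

7.2623

E[V | U=x] = μ_V + ρ(σ_V/σ_U)(x − μ_U) for jointly normal variables.
E[V | U=-3.5] = 8.3 + (0.15)·(2.6/5.6)·(-3.5 − (11.4)) = 8.3 + (0.069643)·(-14.9) = 7.2623.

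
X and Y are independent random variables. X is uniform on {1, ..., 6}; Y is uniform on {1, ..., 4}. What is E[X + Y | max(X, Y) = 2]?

10/3

Outcomes with max(X, Y) = 2: (1,2), (2,1), (2,2), each with probability 1/24.
E[X + Y | max(X, Y) = 2] = (3 + 3 + 4) / 3 = 10/3.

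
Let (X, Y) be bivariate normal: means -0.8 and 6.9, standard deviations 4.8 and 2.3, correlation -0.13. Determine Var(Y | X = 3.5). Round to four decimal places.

5.2006

Var(Y | X=x) = (1 − ρ²)·σ_Y².
Var(Y | X=3.5) = (2.3)²·(1 − (-0.13)²) = 5.29·0.9831 = 5.2006.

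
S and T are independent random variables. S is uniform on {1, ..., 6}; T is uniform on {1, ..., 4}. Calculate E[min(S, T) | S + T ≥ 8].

Outcomes with S + T ≥ 8: (4,4), (5,3), (5,4), (6,2), (6,3), (6,4), each with probability 1/24.
E[min(S, T) | S + T ≥ 8] = (4 + 3 + 4 + 2 + 3 + 4) / 6 = 10/3.

10/3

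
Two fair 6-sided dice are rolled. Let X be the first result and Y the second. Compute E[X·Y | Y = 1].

P(Y = 1) = 1/6.
Summing XY·P(x,y) over outcomes with Y = 1 gives 7/12.
E[X·Y | Y = 1] = (7/12) / (1/6) = 7/2.

7/2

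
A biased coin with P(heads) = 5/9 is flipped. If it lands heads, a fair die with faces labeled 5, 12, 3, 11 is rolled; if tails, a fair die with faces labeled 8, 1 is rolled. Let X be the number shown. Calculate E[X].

E[X | heads] = (5+12+3+11)/4 = 31/4.
E[X | tails] = (8+1)/2 = 9/2.
E[X] = (5/9)·(31/4) + (4/9)·(9/2) = 227/36.

227/36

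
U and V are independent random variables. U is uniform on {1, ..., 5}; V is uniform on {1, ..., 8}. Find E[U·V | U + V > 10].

Outcomes with U + V > 10: (3,8), (4,7), (4,8), (5,6), (5,7), (5,8), each with probability 1/40.
E[U·V | U + V > 10] = (24 + 28 + 32 + 30 + 35 + 40) / 6 = 63/2.

63/2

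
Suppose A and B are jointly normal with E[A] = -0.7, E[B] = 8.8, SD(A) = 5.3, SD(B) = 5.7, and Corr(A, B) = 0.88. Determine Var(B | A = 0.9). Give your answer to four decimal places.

Var(B | A=x) = (1 − ρ²)·σ_B².
Var(B | A=0.9) = (5.7)²·(1 − (0.88)²) = 32.49·0.2256 = 7.3297.

7.3297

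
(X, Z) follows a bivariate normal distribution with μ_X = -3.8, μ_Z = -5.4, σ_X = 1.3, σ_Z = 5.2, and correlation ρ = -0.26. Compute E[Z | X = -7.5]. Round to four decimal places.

E[Z | X=x] = μ_Z + ρ(σ_Z/σ_X)(x − μ_X) for jointly normal variables.
E[Z | X=-7.5] = -5.4 + (-0.26)·(5.2/1.3)·(-7.5 − (-3.8)) = -5.4 + (-1.04)·(-3.7) = -1.5520.

-1.5520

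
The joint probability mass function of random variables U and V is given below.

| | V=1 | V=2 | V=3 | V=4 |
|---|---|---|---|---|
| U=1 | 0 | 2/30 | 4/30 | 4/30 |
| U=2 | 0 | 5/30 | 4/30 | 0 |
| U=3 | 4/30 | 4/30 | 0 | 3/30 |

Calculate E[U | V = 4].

P(V = 4) = 7/30.
Σ U·P over the event = 1·(4/30) + 3·(3/30) = 13/30.
E[U | V = 4] = (13/30) / (7/30) = 13/7.

13/7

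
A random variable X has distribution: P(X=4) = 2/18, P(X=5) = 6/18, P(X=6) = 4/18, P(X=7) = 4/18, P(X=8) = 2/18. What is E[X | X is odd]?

P(X is odd) = 5/9.
Σ over the event: 5·1/3 + 7·2/9 = 29/9.
E[X | X is odd] = (29/9) / (5/9) = 29/5.

29/5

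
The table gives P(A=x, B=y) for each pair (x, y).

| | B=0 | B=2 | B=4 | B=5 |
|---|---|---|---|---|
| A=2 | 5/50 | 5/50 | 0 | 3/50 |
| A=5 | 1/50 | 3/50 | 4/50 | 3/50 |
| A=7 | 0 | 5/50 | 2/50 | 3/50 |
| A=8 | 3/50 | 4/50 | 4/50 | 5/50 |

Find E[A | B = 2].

92/17

P(B = 2) = 17/50.
Summing A·P(A=x,B=y) over the conditioning event gives 46/25.
E[A | B = 2] = (46/25) / (17/50) = 92/17.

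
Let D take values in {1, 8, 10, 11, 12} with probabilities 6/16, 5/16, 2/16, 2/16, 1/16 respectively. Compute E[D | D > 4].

P(D > 4) = 5/8.
Σ over the event: 8·5/16 + 10·1/8 + 11·1/8 + 12·1/16 = 47/8.
E[D | D > 4] = (47/8) / (5/8) = 47/5.

47/5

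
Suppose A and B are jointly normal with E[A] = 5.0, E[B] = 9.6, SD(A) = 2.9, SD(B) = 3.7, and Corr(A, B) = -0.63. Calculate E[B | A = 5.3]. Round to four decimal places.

9.3589

The regression of B on A has slope ρ·σ_B/σ_A and passes through (μ_A, μ_B).
E[B | A=5.3] = 9.6 + (-0.63)·(3.7/2.9)·(5.3 − (5.0)) = 9.6 + (-0.80379)·(0.3) = 9.3589.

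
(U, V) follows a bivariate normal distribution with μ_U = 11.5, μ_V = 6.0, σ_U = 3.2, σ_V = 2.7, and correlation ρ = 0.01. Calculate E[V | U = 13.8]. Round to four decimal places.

6.0194

E[V | U=x] = μ_V + ρ(σ_V/σ_U)(x − μ_U) for jointly normal variables.
E[V | U=13.8] = 6.0 + (0.01)·(2.7/3.2)·(13.8 − (11.5)) = 6.0 + (0.0084375)·(2.3) = 6.0194.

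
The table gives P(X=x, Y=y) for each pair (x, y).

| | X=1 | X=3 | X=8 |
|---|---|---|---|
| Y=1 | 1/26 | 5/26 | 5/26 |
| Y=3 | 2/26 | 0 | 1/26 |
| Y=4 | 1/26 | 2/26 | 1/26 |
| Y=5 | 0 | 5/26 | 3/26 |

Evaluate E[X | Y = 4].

P(Y = 4) = 2/13.
Σ X·P over the event = 1·(1/26) + 3·(2/26) + 8·(1/26) = 15/26.
E[X | Y = 4] = (15/26) / (2/13) = 15/4.

15/4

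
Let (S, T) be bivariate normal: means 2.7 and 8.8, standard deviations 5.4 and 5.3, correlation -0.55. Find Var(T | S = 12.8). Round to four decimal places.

For a bivariate normal, Var(T | S=x) = σ_T²(1 − ρ²).
Var(T | S=12.8) = (5.3)²·(1 − (-0.55)²) = 28.09·0.6975 = 19.5928.

19.5928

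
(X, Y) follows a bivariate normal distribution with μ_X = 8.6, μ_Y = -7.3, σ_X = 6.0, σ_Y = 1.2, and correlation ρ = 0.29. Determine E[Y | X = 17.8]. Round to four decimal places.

E[Y | X=x] = μ_Y + ρ(σ_Y/σ_X)(x − μ_X) for jointly normal variables.
E[Y | X=17.8] = -7.3 + (0.29)·(1.2/6.0)·(17.8 − (8.6)) = -7.3 + (0.058)·(9.2) = -6.7664.

-6.7664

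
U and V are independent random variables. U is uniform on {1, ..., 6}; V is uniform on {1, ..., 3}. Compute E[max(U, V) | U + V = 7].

Outcomes with U + V = 7: (4,3), (5,2), (6,1), each with probability 1/18.
E[max(U, V) | U + V = 7] = (4 + 5 + 6) / 3 = 5.

5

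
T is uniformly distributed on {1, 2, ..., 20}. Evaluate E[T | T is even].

Given T is even, T is equally likely to be any of {2, 4, 6, 8, 10, 12, 14, 16, 18, 20}.
E[T | T is even] = (2 + 4 + 6 + 8 + 10 + 12 + 14 + 16 + 18 + 20) / 10 = 11.

11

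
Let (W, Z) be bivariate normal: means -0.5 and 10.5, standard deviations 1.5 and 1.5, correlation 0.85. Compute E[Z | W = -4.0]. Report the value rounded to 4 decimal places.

7.5250

E[Z | W=x] = μ_Z + ρ(σ_Z/σ_W)(x − μ_W) for jointly normal variables.
E[Z | W=-4.0] = 10.5 + (0.85)·(1.5/1.5)·(-4.0 − (-0.5)) = 10.5 + (0.85)·(-3.5) = 7.5250.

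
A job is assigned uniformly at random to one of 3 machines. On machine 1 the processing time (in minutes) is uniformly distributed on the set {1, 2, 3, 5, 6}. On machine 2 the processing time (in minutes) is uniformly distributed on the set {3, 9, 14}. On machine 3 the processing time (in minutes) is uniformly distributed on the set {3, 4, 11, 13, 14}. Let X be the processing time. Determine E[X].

316/45

E[X | machine 1] = (1+2+3+5+6)/5 = 17/5.
E[X | machine 2] = (3+9+14)/3 = 26/3.
E[X | machine 3] = (3+4+11+13+14)/5 = 9.
By the law of total expectation,
E[X] = (1/3)·(17/5) + (1/3)·(26/3) + (1/3)·(9) = 316/45.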